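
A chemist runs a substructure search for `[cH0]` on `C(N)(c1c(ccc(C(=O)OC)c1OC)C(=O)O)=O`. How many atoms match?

The query [cH0] means: aromatic carbon with no attached hydrogen (substituted or ring-fusion).
Check the 18 heavy atoms by environment: 4× c (aromatic, H0) → match; 2× c (aromatic, H1) → no; 5× O (H0) → no; 2× C (H3) → no; 3× C (H0) → no; 1× O (H1) → no; 1× N (H2) → no.
That gives 4 matching atoms.

4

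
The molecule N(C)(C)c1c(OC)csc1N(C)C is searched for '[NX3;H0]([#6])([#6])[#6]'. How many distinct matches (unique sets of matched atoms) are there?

2

[NX3;H0]([#6])([#6])[#6] is the SMARTS for a tertiary amine: a trivalent nitrogen with no H, bonded to three carbons.
The molecule carries 2 separate instances of a dimethylamino group (-N(CH3)2) meeting every constraint; each maps to a distinct set of atoms, giving 2 matches.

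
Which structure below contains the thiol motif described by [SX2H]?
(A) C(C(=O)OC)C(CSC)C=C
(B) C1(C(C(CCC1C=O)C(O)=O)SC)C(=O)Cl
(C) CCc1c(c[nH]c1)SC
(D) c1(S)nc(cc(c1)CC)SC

D

[SX2H] describes an aliphatic sulfur with two connections, one being H (a thiol).
(A) has a methylthio ether (-SCH3) but the sulfur has H0 (bonded to two carbons), not H1.
(B) has a methylthio ether (-SCH3) but the sulfur has H0 (bonded to two carbons), not H1.
(C) has a methylthio ether (-SCH3) but the sulfur has H0 (bonded to two carbons), not H1.
(D) contains a thiol (-SH), which satisfies every atom and bond constraint.
So the answer is (D).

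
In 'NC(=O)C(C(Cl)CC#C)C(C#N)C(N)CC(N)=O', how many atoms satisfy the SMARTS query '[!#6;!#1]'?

7

Check the 18 heavy atoms by environment: 11× C → no; 1× Cl → match; 4× N → match; 2× O → match.
Summing the matching environments: 1 + 4 + 2 = 7 matching atoms.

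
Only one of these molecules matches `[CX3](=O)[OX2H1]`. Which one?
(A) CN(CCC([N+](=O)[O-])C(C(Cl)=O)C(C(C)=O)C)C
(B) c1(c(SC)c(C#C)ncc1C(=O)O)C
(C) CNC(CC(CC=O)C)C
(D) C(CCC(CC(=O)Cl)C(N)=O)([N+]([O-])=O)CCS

[CX3](=O)[OX2H1] describes an sp2 carbon double-bonded to O and single-bonded to an -OH oxygen (a carboxylic acid).
(A) has an acyl chloride (-C(=O)Cl) but the carbonyl is bonded to Cl, not to an -OH oxygen.
(B) contains a carboxylic acid group (-C(=O)OH), which satisfies every atom and bond constraint.
(C) has an aldehyde (-CHO) but there is no singly-bonded oxygen on the carbonyl carbon.
(D) has a primary amide (-C(=O)NH2) but the carbonyl is bonded to N, not to an -OH oxygen.
So the answer is (B).

B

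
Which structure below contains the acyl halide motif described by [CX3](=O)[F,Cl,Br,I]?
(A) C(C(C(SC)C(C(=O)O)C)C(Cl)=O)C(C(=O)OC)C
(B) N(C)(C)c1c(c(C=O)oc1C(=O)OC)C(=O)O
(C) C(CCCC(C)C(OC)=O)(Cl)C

[CX3](=O)[F,Cl,Br,I] describes a carbonyl carbon bonded to a halogen (an acyl halide).
(A) contains an acyl chloride (-C(=O)Cl), which satisfies every atom and bond constraint.
(B) has a carboxylic acid group (-C(=O)OH) but the carbonyl is bonded to -OH, not to a halogen.
(C) has a chloro substituent but the Cl is not on a carbonyl carbon.
So the answer is (A).

A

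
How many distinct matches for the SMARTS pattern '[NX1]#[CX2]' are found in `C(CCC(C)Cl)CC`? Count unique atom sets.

0

[NX1]#[CX2] is the SMARTS for a nitrile: a nitrogen triple-bonded to a two-connected carbon.
No fragment in the molecule satisfies every constraint, giving 0 matches.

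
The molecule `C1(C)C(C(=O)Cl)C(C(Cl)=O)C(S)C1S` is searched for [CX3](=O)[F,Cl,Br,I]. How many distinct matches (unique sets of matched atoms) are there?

2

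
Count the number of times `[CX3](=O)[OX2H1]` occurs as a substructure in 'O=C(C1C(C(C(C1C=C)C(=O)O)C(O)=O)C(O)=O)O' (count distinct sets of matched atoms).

4

[CX3](=O)[OX2H1] is the SMARTS for a carboxylic acid: an sp2 carbon double-bonded to O and single-bonded to an -OH oxygen.
The molecule carries 4 separate instances of a carboxylic acid group (-C(=O)OH) meeting every constraint; each maps to a distinct set of atoms, giving 4 matches.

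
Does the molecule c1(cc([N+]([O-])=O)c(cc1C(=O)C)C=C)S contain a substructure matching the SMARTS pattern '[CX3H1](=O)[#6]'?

The pattern [CX3H1](=O)[#6] describes an sp2 carbon with one H, double-bonded to O and single-bonded to carbon — an aldehyde.
The closest candidate here is an acetyl/ketone group (-C(=O)CH3), but the carbonyl carbon has H0 (two carbon neighbours), not H1. No other fragment satisfies the full query, so there is no match.

No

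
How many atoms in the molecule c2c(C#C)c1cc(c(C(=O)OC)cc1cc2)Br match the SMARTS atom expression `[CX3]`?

The query [CX3] means: C with X3: aliphatic carbon with exactly 3 total connections.
Check the 17 heavy atoms by environment: 10× c (aromatic, X3) → no; 1× Br (X1) → no; 2× C (X2) → no; 1× C (X3) → match; 1× O (X1) → no; 1× O (X2) → no; 1× C (X4) → no.
That gives 1 matching atom.

1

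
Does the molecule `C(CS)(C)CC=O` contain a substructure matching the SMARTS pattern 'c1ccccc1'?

No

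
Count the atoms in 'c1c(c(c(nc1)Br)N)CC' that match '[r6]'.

6

Check the 10 heavy atoms by environment: 1× n (aromatic, in 6-ring) → match; 5× c (aromatic, in 6-ring) → match; 1× N (acyclic) → no; 2× C (acyclic) → no; 1× Br (acyclic) → no.
Summing the matching environments: 1 + 5 = 6 matching atoms.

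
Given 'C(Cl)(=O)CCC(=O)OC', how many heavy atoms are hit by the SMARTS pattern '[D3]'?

Check the 9 heavy atoms by environment: 2× C (D2) → no; 2× C (D3) → match; 2× O (D1) → no; 1× Cl (D1) → no; 1× O (D2) → no; 1× C (D1) → no.
That gives 2 matching atoms.

2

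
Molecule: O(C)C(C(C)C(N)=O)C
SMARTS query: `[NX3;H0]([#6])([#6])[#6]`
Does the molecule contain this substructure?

No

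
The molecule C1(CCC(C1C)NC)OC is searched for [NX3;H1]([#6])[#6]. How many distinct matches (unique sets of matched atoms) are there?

[NX3;H1]([#6])[#6] is the SMARTS for a secondary amine: a trivalent nitrogen with one H, bonded to two carbons.
Exactly one fragment in the molecule meets all constraints, giving 1 match.

1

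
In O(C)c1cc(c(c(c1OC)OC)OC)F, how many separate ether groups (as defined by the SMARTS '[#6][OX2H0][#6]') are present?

4

[#6][OX2H0][#6] is the SMARTS for an ether: an aliphatic oxygen bridging two carbons with no H on the oxygen.
The molecule carries 4 separate instances of a methoxy ether (-OCH3) meeting every constraint; each maps to a distinct set of atoms, giving 4 matches.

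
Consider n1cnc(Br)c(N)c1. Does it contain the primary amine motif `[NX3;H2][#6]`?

The pattern [NX3;H2][#6] describes a trivalent nitrogen with two H attached to carbon — a primary amine.
The molecule carries a primary amino group (-NH2), whose atoms satisfy every constraint of the query, so the pattern matches.

Yes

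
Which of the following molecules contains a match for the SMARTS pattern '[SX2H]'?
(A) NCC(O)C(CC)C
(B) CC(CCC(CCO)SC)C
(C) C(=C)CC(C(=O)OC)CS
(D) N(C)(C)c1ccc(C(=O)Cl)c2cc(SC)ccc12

C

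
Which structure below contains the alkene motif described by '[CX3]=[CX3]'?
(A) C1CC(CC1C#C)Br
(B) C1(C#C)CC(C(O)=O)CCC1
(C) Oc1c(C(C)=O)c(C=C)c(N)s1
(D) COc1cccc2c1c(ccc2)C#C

C

[CX3]=[CX3] describes a non-aromatic C=C double bond between two sp2 carbons (an alkene).
(A) has an ethynyl group (-C#CH) but the C-C bond is a triple bond, not a double bond.
(B) has an ethynyl group (-C#CH) but the C-C bond is a triple bond, not a double bond.
(C) contains a vinyl group (-CH=CH2), which satisfies every atom and bond constraint.
(D) has an ethynyl group (-C#CH) but the C-C bond is a triple bond, not a double bond.
So the answer is (C).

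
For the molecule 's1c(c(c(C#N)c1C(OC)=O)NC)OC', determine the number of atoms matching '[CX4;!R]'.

3

Check the 15 heavy atoms by environment: 1× s (aromatic, X2, in 5-ring) → no; 4× c (aromatic, X3, in 5-ring) → no; 1× C (X2, acyclic) → no; 1× N (X1, acyclic) → no; 1× C (X3, acyclic) → no; 1× O (X1, acyclic) → no; 2× O (X2, acyclic) → no; 3× C (X4, acyclic) → match; 1× N (X3, acyclic) → no.
That gives 3 matching atoms.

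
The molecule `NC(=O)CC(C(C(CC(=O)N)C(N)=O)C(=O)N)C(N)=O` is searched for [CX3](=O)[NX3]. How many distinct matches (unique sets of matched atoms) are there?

5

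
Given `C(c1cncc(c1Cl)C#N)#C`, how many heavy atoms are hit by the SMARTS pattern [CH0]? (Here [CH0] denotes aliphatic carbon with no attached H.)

2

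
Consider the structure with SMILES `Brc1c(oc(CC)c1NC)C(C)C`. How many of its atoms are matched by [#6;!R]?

The query [#6;!R] means: carbon not in any ring.
Check the 13 heavy atoms by environment: 1× o (aromatic, in 5-ring) → no; 4× c (aromatic, in 5-ring) → no; 1× N (acyclic) → no; 6× C (acyclic) → match; 1× Br (acyclic) → no.
That gives 6 matching atoms.

6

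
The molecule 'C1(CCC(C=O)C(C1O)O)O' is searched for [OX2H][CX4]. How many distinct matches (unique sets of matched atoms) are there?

3

[OX2H][CX4] is the SMARTS for an aliphatic alcohol: a hydroxyl oxygen bound to an sp3 (X4) carbon.
The molecule carries 3 separate instances of a hydroxyl group (-OH) meeting every constraint; each maps to a distinct set of atoms, giving 3 matches.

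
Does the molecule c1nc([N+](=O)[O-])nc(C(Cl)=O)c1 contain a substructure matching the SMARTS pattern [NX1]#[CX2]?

No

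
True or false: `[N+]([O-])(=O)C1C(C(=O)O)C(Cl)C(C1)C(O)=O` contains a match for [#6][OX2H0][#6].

False

The pattern [#6][OX2H0][#6] describes an aliphatic oxygen bridging two carbons with no H on the oxygen — an ether.
The closest candidate here is a carboxylic acid group (-C(=O)OH), but the -OH oxygen has H1; the =O is OX1, not OX2. No other fragment satisfies the full query, so there is no match.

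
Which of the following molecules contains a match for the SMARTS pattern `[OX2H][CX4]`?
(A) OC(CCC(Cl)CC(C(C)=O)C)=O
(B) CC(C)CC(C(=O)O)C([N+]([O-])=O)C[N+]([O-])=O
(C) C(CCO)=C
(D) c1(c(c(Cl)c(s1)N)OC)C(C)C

[OX2H][CX4] describes a hydroxyl oxygen bound to an sp3 (X4) carbon (an aliphatic alcohol).
(A) has a carboxylic acid group (-C(=O)OH) but the -OH is on a CX3 carbonyl carbon, not a CX4 carbon.
(B) has a carboxylic acid group (-C(=O)OH) but the -OH is on a CX3 carbonyl carbon, not a CX4 carbon.
(C) contains a hydroxyl group (-OH), which satisfies every atom and bond constraint.
(D) has a methoxy ether (-OCH3) but the oxygen has H0 (ether), not H1.
So the answer is (C).

C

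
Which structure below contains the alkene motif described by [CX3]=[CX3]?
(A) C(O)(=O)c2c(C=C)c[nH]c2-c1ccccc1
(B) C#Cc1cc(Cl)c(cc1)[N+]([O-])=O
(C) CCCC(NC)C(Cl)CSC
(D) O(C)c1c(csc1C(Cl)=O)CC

[CX3]=[CX3] describes a non-aromatic C=C double bond between two sp2 carbons (an alkene).
(A) contains a vinyl group (-CH=CH2), which satisfies every atom and bond constraint.
(B) has an ethynyl group (-C#CH) but the C-C bond is a triple bond, not a double bond.
(C) has an ethyl group (-CH2CH3) but its C-C bond is a single bond between CX4 carbons, not CX3=CX3.
(D) has an ethyl group (-CH2CH3) but its C-C bond is a single bond between CX4 carbons, not CX3=CX3.
So the answer is (A).

A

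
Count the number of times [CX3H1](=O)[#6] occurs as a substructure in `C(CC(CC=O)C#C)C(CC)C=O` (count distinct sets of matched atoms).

2

[CX3H1](=O)[#6] is the SMARTS for an aldehyde: an sp2 carbon with one H, double-bonded to O and single-bonded to carbon.
The molecule carries 2 separate instances of an aldehyde (-CHO) meeting every constraint; each maps to a distinct set of atoms, giving 2 matches.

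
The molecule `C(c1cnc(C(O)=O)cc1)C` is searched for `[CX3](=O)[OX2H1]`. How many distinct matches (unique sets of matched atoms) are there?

1

[CX3](=O)[OX2H1] is the SMARTS for a carboxylic acid: an sp2 carbon double-bonded to O and single-bonded to an -OH oxygen.
Exactly one fragment in the molecule meets all constraints, giving 1 match.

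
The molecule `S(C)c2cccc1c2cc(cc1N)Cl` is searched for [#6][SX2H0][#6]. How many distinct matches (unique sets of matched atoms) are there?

1

[#6][SX2H0][#6] is the SMARTS for a thioether: an aliphatic sulfur bridging two carbons with no H on the sulfur.
Exactly one fragment in the molecule meets all constraints, giving 1 match.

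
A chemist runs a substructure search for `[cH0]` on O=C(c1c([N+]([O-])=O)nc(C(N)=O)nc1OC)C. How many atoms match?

Check the 17 heavy atoms by environment: 2× n (aromatic, H0) → no; 4× c (aromatic, H0) → match; 4× O (H0) → no; 2× C (H3) → no; 1× N (charge +1, H0) → no; 1× O (charge -1, H0) → no; 2× C (H0) → no; 1× N (H2) → no.
That gives 4 matching atoms.

4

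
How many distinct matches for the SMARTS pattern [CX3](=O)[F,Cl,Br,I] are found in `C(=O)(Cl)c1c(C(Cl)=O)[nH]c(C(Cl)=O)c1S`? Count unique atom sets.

[CX3](=O)[F,Cl,Br,I] is the SMARTS for an acyl halide: a carbonyl carbon bonded to a halogen.
The molecule carries 3 separate instances of an acyl chloride (-C(=O)Cl) meeting every constraint; each maps to a distinct set of atoms, giving 3 matches.

3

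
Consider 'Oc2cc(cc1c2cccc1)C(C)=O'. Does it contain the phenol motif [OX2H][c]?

Yes

The pattern [OX2H][c] describes a hydroxyl oxygen attached to an aromatic carbon — a phenol.
The molecule carries a hydroxyl group (-OH), whose atoms satisfy every constraint of the query, so the pattern matches.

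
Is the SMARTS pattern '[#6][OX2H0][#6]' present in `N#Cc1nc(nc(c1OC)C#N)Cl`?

The pattern [#6][OX2H0][#6] describes an aliphatic oxygen bridging two carbons with no H on the oxygen — an ether.
The molecule carries a methoxy ether (-OCH3), whose atoms satisfy every constraint of the query, so the pattern matches.

Yes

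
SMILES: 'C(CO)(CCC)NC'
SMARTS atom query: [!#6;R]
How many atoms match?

The query [!#6;R] means: non-carbon atom that is part of a ring.
Check the 8 heavy atoms by environment: 6× C (acyclic) → no; 1× O (acyclic) → no; 1× N (acyclic) → no.
No environment satisfies the query, so 0 matching atoms.

0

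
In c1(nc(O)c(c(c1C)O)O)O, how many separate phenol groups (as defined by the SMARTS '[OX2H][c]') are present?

4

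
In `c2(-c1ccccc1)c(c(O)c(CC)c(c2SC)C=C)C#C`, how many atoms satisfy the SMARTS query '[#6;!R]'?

The query [#6;!R] means: carbon not in any ring.
Check the 21 heavy atoms by environment: 12× c (aromatic, in 6-ring) → no; 1× S (acyclic) → no; 7× C (acyclic) → match; 1× O (acyclic) → no.
That gives 7 matching atoms.

7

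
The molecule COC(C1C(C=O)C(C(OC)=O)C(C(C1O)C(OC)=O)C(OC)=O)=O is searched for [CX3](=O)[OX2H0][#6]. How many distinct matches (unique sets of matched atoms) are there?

4

[CX3](=O)[OX2H0][#6] is the SMARTS for an ester: a carbonyl carbon bonded to an oxygen that is itself bonded to carbon (no H on that O).
The molecule carries 4 separate instances of a methyl-ester group (-C(=O)OCH3) meeting every constraint; each maps to a distinct set of atoms, giving 4 matches.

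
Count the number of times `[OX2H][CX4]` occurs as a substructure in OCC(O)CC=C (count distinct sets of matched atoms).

[OX2H][CX4] is the SMARTS for an aliphatic alcohol: a hydroxyl oxygen bound to an sp3 (X4) carbon.
The molecule carries 2 separate instances of a hydroxyl group (-OH) meeting every constraint; each maps to a distinct set of atoms, giving 2 matches.

2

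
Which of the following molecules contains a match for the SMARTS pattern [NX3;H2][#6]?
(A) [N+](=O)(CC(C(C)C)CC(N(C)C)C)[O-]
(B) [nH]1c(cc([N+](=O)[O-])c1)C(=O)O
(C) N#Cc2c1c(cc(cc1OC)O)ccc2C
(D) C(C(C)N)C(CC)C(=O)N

D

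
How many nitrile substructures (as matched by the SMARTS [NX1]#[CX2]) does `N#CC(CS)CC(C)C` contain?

1

[NX1]#[CX2] is the SMARTS for a nitrile: a nitrogen triple-bonded to a two-connected carbon.
Exactly one fragment in the molecule meets all constraints, giving 1 match.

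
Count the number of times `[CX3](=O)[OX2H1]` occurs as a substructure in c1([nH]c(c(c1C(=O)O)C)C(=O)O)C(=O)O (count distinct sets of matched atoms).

3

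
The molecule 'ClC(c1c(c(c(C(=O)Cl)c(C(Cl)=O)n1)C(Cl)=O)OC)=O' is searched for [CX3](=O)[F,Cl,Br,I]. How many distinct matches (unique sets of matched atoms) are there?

4

[CX3](=O)[F,Cl,Br,I] is the SMARTS for an acyl halide: a carbonyl carbon bonded to a halogen.
The molecule carries 4 separate instances of an acyl chloride (-C(=O)Cl) meeting every constraint; each maps to a distinct set of atoms, giving 4 matches.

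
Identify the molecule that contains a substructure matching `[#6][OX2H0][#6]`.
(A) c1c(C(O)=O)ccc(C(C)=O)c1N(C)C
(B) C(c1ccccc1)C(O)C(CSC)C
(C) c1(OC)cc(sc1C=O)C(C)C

C

[#6][OX2H0][#6] describes an aliphatic oxygen bridging two carbons with no H on the oxygen (an ether).
(A) has a carboxylic acid group (-C(=O)OH) but the -OH oxygen has H1; the =O is OX1, not OX2.
(B) has a hydroxyl group (-OH) but the oxygen has H1, not H0 bridging two carbons.
(C) contains a methoxy ether (-OCH3), which satisfies every atom and bond constraint.
So the answer is (C).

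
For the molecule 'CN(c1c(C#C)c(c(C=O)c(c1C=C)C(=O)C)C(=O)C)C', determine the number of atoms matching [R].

The query [R] means: R matches any atom that is part of a ring.
Check the 21 heavy atoms by environment: 6× c (aromatic, in 6-ring) → match; 11× C (acyclic) → no; 3× O (acyclic) → no; 1× N (acyclic) → no.
That gives 6 matching atoms.

6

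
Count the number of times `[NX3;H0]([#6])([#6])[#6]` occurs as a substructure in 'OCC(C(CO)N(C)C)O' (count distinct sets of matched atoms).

[NX3;H0]([#6])([#6])[#6] is the SMARTS for a tertiary amine: a trivalent nitrogen with no H, bonded to three carbons.
Exactly one fragment in the molecule meets all constraints, giving 1 match.

1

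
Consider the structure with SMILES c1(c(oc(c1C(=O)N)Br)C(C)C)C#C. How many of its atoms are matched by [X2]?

3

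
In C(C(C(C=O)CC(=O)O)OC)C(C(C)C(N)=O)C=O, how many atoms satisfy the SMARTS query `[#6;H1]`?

6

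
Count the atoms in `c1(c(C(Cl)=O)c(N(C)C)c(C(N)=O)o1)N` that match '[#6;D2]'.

0

The query [#6;D2] means: any carbon bonded to exactly two heavy atoms.
Check the 15 heavy atoms by environment: 1× o (aromatic, D2) → no; 4× c (aromatic, D3) → no; 2× N (D1) → no; 1× N (D3) → no; 2× C (D1) → no; 2× C (D3) → no; 2× O (D1) → no; 1× Cl (D1) → no.
No environment satisfies the query, so 0 matching atoms.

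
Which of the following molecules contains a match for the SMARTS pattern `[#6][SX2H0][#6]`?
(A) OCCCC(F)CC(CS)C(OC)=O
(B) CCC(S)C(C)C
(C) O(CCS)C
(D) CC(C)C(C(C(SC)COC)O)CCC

[#6][SX2H0][#6] describes an aliphatic sulfur bridging two carbons with no H on the sulfur (a thioether).
(A) has a thiol (-SH) but the sulfur has H1, not H0 bridging two carbons.
(B) has a thiol (-SH) but the sulfur has H1, not H0 bridging two carbons.
(C) has a methoxy ether (-OCH3) but the bridging atom is O, not S.
(D) contains a methylthio ether (-SCH3), which satisfies every atom and bond constraint.
So the answer is (D).

D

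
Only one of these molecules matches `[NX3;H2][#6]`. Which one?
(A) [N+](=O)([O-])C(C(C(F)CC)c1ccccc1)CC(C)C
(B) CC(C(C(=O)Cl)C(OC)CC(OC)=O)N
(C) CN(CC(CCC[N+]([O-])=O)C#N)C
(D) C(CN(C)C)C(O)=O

B

[NX3;H2][#6] describes a trivalent nitrogen with two H attached to carbon (a primary amine).
(A) has a nitro group (-[N+](=O)[O-]) but the nitrogen is [N+] with no H, not NX3H2.
(B) contains a primary amino group (-NH2), which satisfies every atom and bond constraint.
(C) has a nitrile (-C#N) but the nitrogen is NX1 (triple-bonded), not NX3 with two H.
(D) has a dimethylamino group (-N(CH3)2) but the nitrogen has H0, not H2.
So the answer is (B).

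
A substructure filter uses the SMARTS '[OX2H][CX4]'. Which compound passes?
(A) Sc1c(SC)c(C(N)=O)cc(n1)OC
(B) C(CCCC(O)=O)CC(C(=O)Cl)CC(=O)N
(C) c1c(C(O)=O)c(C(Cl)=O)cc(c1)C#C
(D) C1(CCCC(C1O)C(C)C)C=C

D

[OX2H][CX4] describes a hydroxyl oxygen bound to an sp3 (X4) carbon (an aliphatic alcohol).
(A) has a methoxy ether (-OCH3) but the oxygen has H0 (ether), not H1.
(B) has a carboxylic acid group (-C(=O)OH) but the -OH is on a CX3 carbonyl carbon, not a CX4 carbon.
(C) has a carboxylic acid group (-C(=O)OH) but the -OH is on a CX3 carbonyl carbon, not a CX4 carbon.
(D) contains a hydroxyl group (-OH), which satisfies every atom and bond constraint.
So the answer is (D).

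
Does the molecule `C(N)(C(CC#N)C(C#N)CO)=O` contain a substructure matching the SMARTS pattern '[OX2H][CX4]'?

The pattern [OX2H][CX4] describes a hydroxyl oxygen bound to an sp3 (X4) carbon — an aliphatic alcohol.
The molecule carries a hydroxyl group (-OH), whose atoms satisfy every constraint of the query, so the pattern matches.

Yes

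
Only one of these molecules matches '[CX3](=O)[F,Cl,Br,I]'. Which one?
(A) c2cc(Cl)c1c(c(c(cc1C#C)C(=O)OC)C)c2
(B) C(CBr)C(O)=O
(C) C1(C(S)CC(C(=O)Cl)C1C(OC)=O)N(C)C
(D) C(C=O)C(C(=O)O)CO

C

[CX3](=O)[F,Cl,Br,I] describes a carbonyl carbon bonded to a halogen (an acyl halide).
(A) has a chloro substituent but the Cl is not on a carbonyl carbon.
(B) has a carboxylic acid group (-C(=O)OH) but the carbonyl is bonded to -OH, not to a halogen.
(C) contains an acyl chloride (-C(=O)Cl), which satisfies every atom and bond constraint.
(D) has a carboxylic acid group (-C(=O)OH) but the carbonyl is bonded to -OH, not to a halogen.
So the answer is (C).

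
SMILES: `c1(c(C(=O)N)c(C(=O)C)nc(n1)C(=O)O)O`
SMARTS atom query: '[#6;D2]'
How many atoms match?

0

The query [#6;D2] means: any carbon bonded to exactly two heavy atoms.
Check the 16 heavy atoms by environment: 2× n (aromatic, D2) → no; 4× c (aromatic, D3) → no; 3× C (D3) → no; 5× O (D1) → no; 1× N (D1) → no; 1× C (D1) → no.
No environment satisfies the query, so 0 matching atoms.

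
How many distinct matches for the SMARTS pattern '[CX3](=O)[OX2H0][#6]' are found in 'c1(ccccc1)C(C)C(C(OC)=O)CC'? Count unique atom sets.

1

[CX3](=O)[OX2H0][#6] is the SMARTS for an ester: a carbonyl carbon bonded to an oxygen that is itself bonded to carbon (no H on that O).
Exactly one fragment in the molecule meets all constraints, giving 1 match.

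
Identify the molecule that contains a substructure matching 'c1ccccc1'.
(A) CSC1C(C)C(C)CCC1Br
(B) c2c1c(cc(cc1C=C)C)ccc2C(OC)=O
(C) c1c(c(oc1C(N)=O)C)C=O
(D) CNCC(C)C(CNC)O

B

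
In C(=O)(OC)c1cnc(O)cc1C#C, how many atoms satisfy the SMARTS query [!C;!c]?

Check the 13 heavy atoms by environment: 1× n (aromatic) → match; 5× c (aromatic) → no; 4× C → no; 3× O → match.
Summing the matching environments: 1 + 3 = 4 matching atoms.

4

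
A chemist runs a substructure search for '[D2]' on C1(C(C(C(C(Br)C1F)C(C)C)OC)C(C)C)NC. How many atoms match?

2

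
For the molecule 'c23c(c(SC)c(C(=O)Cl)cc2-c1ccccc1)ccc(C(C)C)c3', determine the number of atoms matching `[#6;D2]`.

The query [#6;D2] means: any carbon bonded to exactly two heavy atoms.
Check the 24 heavy atoms by environment: 7× c (aromatic, D3) → no; 9× c (aromatic, D2) → match; 2× C (D3) → no; 1× O (D1) → no; 1× Cl (D1) → no; 1× S (D2) → no; 3× C (D1) → no.
That gives 9 matching atoms.

9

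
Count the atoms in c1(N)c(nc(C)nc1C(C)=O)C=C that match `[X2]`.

2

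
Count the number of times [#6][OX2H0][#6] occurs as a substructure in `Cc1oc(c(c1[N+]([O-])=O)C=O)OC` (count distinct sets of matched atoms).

[#6][OX2H0][#6] is the SMARTS for an ether: an aliphatic oxygen bridging two carbons with no H on the oxygen.
Exactly one fragment in the molecule meets all constraints, giving 1 match.

1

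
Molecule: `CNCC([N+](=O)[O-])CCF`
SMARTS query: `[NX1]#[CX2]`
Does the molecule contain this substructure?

The pattern [NX1]#[CX2] describes a nitrogen triple-bonded to a two-connected carbon — a nitrile.
The closest candidate here is a nitro group (-[N+](=O)[O-]), but there is no C#N triple bond. No other fragment satisfies the full query, so there is no match.

No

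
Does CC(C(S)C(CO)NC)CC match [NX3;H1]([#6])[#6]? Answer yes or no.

Yes

The pattern [NX3;H1]([#6])[#6] describes a trivalent nitrogen with one H, bonded to two carbons — a secondary amine.
The molecule carries an N-methylamino group (-NHCH3), whose atoms satisfy every constraint of the query, so the pattern matches.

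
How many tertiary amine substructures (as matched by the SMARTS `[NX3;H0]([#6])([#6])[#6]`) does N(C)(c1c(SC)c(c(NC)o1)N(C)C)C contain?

[NX3;H0]([#6])([#6])[#6] is the SMARTS for a tertiary amine: a trivalent nitrogen with no H, bonded to three carbons.
The molecule carries 2 separate instances of a dimethylamino group (-N(CH3)2) meeting every constraint; each maps to a distinct set of atoms, giving 2 matches.

2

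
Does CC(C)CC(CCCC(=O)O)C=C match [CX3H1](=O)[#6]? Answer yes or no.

No

The pattern [CX3H1](=O)[#6] describes an sp2 carbon with one H, double-bonded to O and single-bonded to carbon — an aldehyde.
The closest candidate here is a carboxylic acid group (-C(=O)OH), but the carbonyl carbon has H0 and is bonded to O, not H1. No other fragment satisfies the full query, so there is no match.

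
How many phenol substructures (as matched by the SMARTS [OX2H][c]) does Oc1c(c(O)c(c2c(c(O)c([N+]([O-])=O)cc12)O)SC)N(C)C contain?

[OX2H][c] is the SMARTS for a phenol: a hydroxyl oxygen attached to an aromatic carbon.
The molecule carries 4 separate instances of a hydroxyl group (-OH) meeting every constraint; each maps to a distinct set of atoms, giving 4 matches.

4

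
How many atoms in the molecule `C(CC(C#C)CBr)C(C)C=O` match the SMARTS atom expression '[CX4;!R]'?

6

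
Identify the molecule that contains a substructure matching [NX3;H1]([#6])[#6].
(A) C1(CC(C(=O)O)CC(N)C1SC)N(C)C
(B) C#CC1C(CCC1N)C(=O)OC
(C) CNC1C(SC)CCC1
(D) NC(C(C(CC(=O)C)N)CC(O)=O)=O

[NX3;H1]([#6])[#6] describes a trivalent nitrogen with one H, bonded to two carbons (a secondary amine).
(A) has a primary amino group (-NH2) but the nitrogen has H2 and only one carbon neighbour.
(B) has a primary amino group (-NH2) but the nitrogen has H2 and only one carbon neighbour.
(C) contains an N-methylamino group (-NHCH3), which satisfies every atom and bond constraint.
(D) has a primary amide (-C(=O)NH2) but the -C(=O)NH2 nitrogen has H2, not H1.
So the answer is (C).

C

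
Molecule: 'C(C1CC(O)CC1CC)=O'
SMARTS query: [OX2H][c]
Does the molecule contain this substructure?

No

The pattern [OX2H][c] describes a hydroxyl oxygen attached to an aromatic carbon — a phenol.
The closest candidate here is a hydroxyl group (-OH), but the -OH is on an aliphatic carbon, not an aromatic c. No other fragment satisfies the full query, so there is no match.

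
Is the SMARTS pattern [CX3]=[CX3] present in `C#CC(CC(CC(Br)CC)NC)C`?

No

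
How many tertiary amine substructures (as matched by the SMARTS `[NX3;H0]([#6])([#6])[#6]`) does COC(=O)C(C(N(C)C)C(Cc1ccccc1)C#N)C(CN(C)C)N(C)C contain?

[NX3;H0]([#6])([#6])[#6] is the SMARTS for a tertiary amine: a trivalent nitrogen with no H, bonded to three carbons.
The molecule carries 3 separate instances of a dimethylamino group (-N(CH3)2) meeting every constraint; each maps to a distinct set of atoms, giving 3 matches.

3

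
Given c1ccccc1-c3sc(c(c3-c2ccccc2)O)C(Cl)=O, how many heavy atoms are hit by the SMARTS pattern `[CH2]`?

0

The query [CH2] means: aliphatic carbon with exactly two hydrogens.
Check the 21 heavy atoms by environment: 1× s (aromatic, H0) → no; 6× c (aromatic, H0) → no; 1× O (H1) → no; 1× C (H0) → no; 1× O (H0) → no; 1× Cl (H0) → no; 10× c (aromatic, H1) → no.
No environment satisfies the query, so 0 matching atoms.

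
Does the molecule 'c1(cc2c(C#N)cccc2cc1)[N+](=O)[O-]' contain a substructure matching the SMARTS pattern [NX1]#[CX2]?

Yes

The pattern [NX1]#[CX2] describes a nitrogen triple-bonded to a two-connected carbon — a nitrile.
The molecule carries a nitrile (-C#N), whose atoms satisfy every constraint of the query, so the pattern matches.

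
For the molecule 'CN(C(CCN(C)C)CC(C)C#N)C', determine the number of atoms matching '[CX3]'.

0

Check the 14 heavy atoms by environment: 10× C (X4) → no; 2× N (X3) → no; 1× C (X2) → no; 1× N (X1) → no.
No environment satisfies the query, so 0 matching atoms.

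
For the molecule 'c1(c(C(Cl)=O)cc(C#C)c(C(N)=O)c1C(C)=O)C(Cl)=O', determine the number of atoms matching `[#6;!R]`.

7

The query [#6;!R] means: carbon not in any ring.
Check the 20 heavy atoms by environment: 6× c (aromatic, in 6-ring) → no; 7× C (acyclic) → match; 4× O (acyclic) → no; 2× Cl (acyclic) → no; 1× N (acyclic) → no.
That gives 7 matching atoms.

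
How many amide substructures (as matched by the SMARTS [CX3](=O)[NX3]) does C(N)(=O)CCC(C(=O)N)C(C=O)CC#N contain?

[CX3](=O)[NX3] is the SMARTS for an amide: a carbonyl carbon bonded to a trivalent nitrogen.
The molecule carries 2 separate instances of a primary amide (-C(=O)NH2) meeting every constraint; each maps to a distinct set of atoms, giving 2 matches.

2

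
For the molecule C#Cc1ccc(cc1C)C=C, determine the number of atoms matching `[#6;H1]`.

Check the 11 heavy atoms by environment: 3× c (aromatic, H0) → no; 3× c (aromatic, H1) → match; 1× C (H0) → no; 2× C (H1) → match; 1× C (H3) → no; 1× C (H2) → no.
Summing the matching environments: 3 + 2 = 5 matching atoms.

5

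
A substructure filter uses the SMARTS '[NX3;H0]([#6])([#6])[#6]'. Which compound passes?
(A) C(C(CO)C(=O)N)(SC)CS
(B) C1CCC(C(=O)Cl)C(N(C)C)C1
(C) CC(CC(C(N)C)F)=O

B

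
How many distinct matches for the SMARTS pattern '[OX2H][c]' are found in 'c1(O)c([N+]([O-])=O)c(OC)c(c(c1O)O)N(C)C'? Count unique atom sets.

[OX2H][c] is the SMARTS for a phenol: a hydroxyl oxygen attached to an aromatic carbon.
The molecule carries 3 separate instances of a hydroxyl group (-OH) meeting every constraint; each maps to a distinct set of atoms, giving 3 matches.

3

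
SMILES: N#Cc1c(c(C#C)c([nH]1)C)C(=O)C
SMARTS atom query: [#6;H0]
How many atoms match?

7

The query [#6;H0] means: any carbon with no attached hydrogen.
Check the 13 heavy atoms by environment: 1× n (aromatic, H1) → no; 4× c (aromatic, H0) → match; 3× C (H0) → match; 1× O (H0) → no; 2× C (H3) → no; 1× C (H1) → no; 1× N (H0) → no.
Summing the matching environments: 4 + 3 = 7 matching atoms.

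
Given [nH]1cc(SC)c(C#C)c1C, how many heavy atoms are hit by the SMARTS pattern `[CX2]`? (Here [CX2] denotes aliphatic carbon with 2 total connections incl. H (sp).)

The query [CX2] means: C with X2: aliphatic carbon with exactly 2 total connections.
Check the 10 heavy atoms by environment: 1× n (aromatic, X3) → no; 4× c (aromatic, X3) → no; 1× S (X2) → no; 2× C (X4) → no; 2× C (X2) → match.
That gives 2 matching atoms.

2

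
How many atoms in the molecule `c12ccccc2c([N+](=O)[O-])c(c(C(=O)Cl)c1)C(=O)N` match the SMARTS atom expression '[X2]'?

0

The query [X2] means: any atom with exactly two total connections (bonds + H).
Check the 19 heavy atoms by environment: 10× c (aromatic, X3) → no; 2× C (X3) → no; 3× O (X1) → no; 1× N (X3) → no; 1× Cl (X1) → no; 1× N (charge +1, X3) → no; 1× O (charge -1, X1) → no.
No environment satisfies the query, so 0 matching atoms.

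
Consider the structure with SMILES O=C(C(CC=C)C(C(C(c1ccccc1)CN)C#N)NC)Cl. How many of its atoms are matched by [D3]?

The query [D3] means: atom with exactly three heavy-atom neighbours.
Check the 22 heavy atoms by environment: 4× C (D2) → no; 5× C (D3) → match; 1× N (D2) → no; 2× C (D1) → no; 2× N (D1) → no; 1× c (aromatic, D3) → match; 5× c (aromatic, D2) → no; 1× O (D1) → no; 1× Cl (D1) → no.
Summing the matching environments: 5 + 1 = 6 matching atoms.

6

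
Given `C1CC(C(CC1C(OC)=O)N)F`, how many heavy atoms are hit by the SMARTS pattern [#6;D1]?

1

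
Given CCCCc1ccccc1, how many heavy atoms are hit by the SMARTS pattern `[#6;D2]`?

Check the 10 heavy atoms by environment: 3× C (D2) → match; 1× C (D1) → no; 1× c (aromatic, D3) → no; 5× c (aromatic, D2) → match.
Summing the matching environments: 3 + 5 = 8 matching atoms.

8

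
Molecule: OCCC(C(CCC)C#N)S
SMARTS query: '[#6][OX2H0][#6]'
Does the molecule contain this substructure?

No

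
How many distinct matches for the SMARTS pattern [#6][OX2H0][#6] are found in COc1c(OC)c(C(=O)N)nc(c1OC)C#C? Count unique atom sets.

3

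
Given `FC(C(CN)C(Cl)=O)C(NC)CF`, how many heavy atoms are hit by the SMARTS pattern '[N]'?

The query [N] means: uppercase N matches aliphatic (non-aromatic) nitrogen only.
Check the 13 heavy atoms by environment: 7× C → no; 2× F → no; 2× N → match; 1× O → no; 1× Cl → no.
That gives 2 matching atoms.

2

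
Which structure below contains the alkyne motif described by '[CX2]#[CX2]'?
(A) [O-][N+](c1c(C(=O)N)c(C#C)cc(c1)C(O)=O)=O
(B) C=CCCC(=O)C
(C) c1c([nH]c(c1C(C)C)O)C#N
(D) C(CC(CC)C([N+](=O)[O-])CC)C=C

A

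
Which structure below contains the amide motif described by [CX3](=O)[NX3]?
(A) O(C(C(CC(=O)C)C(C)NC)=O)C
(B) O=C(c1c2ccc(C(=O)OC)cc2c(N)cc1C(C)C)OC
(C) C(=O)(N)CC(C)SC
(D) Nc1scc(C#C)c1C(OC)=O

C

[CX3](=O)[NX3] describes a carbonyl carbon bonded to a trivalent nitrogen (an amide).
(A) has a methyl-ester group (-C(=O)OCH3) but the carbonyl is bonded to O, not to an NX3 nitrogen.
(B) has a methyl-ester group (-C(=O)OCH3) but the carbonyl is bonded to O, not to an NX3 nitrogen.
(C) contains a primary amide (-C(=O)NH2), which satisfies every atom and bond constraint.
(D) has a methyl-ester group (-C(=O)OCH3) but the carbonyl is bonded to O, not to an NX3 nitrogen.
So the answer is (C).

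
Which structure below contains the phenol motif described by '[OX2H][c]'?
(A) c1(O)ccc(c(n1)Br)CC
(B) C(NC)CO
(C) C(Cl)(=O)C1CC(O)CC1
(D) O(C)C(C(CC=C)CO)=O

A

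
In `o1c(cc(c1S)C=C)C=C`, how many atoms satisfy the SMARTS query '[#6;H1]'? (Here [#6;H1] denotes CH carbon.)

3

The query [#6;H1] means: any carbon bearing exactly one hydrogen.
Check the 10 heavy atoms by environment: 1× o (aromatic, H0) → no; 3× c (aromatic, H0) → no; 1× c (aromatic, H1) → match; 2× C (H1) → match; 2× C (H2) → no; 1× S (H1) → no.
Summing the matching environments: 1 + 2 = 3 matching atoms.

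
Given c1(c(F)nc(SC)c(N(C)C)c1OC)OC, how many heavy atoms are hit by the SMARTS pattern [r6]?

6

The query [r6] means: r6 matches atoms in a six-membered ring.
Check the 16 heavy atoms by environment: 1× n (aromatic, in 6-ring) → match; 5× c (aromatic, in 6-ring) → match; 1× S (acyclic) → no; 5× C (acyclic) → no; 2× O (acyclic) → no; 1× F (acyclic) → no; 1× N (acyclic) → no.
Summing the matching environments: 1 + 5 = 6 matching atoms.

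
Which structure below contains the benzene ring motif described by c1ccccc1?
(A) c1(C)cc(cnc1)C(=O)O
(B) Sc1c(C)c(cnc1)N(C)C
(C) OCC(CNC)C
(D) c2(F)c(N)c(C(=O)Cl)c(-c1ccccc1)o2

c1ccccc1 describes six aromatic carbons in a ring (a benzene ring).
(A) has a methyl group (-CH3) but no six-membered all-carbon aromatic ring is present.
(B) has a methyl group (-CH3) but no six-membered all-carbon aromatic ring is present.
(C) has a methyl group (-CH3) but no six-membered all-carbon aromatic ring is present.
(D) contains a phenyl ring, which satisfies every atom and bond constraint.
So the answer is (D).

D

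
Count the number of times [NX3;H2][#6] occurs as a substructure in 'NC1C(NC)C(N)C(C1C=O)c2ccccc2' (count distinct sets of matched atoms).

[NX3;H2][#6] is the SMARTS for a primary amine: a trivalent nitrogen with two H attached to carbon.
The molecule carries 2 separate instances of a primary amino group (-NH2) meeting every constraint; each maps to a distinct set of atoms, giving 2 matches.

2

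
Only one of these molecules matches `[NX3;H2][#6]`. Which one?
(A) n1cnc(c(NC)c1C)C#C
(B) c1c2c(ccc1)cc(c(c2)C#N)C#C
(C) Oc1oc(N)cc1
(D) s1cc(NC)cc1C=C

C

[NX3;H2][#6] describes a trivalent nitrogen with two H attached to carbon (a primary amine).
(A) has an N-methylamino group (-NHCH3) but the nitrogen bears two carbons and only one H (H1), not H2.
(B) has a nitrile (-C#N) but the nitrogen is NX1 (triple-bonded), not NX3 with two H.
(C) contains a primary amino group (-NH2), which satisfies every atom and bond constraint.
(D) has an N-methylamino group (-NHCH3) but the nitrogen bears two carbons and only one H (H1), not H2.
So the answer is (C).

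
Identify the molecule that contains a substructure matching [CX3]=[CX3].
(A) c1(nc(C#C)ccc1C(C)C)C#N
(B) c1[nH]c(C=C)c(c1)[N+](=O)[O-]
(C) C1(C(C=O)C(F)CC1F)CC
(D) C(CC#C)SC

[CX3]=[CX3] describes a non-aromatic C=C double bond between two sp2 carbons (an alkene).
(A) has an ethynyl group (-C#CH) but the C-C bond is a triple bond, not a double bond.
(B) contains a vinyl group (-CH=CH2), which satisfies every atom and bond constraint.
(C) has an ethyl group (-CH2CH3) but its C-C bond is a single bond between CX4 carbons, not CX3=CX3.
(D) has an ethynyl group (-C#CH) but the C-C bond is a triple bond, not a double bond.
So the answer is (B).

B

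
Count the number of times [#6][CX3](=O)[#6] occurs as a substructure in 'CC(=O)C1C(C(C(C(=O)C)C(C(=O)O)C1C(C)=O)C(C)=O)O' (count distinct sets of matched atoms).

4

[#6][CX3](=O)[#6] is the SMARTS for a ketone: a carbonyl carbon (no H) flanked by two carbons.
The molecule carries 4 separate instances of an acetyl/ketone group (-C(=O)CH3) meeting every constraint; each maps to a distinct set of atoms, giving 4 matches.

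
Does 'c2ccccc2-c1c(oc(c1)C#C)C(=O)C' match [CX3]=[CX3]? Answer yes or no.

No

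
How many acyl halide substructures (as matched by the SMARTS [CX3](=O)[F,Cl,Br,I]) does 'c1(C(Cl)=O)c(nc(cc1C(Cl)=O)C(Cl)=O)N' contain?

3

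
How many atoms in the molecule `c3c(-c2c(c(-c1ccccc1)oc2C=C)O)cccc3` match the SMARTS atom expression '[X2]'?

2

The query [X2] means: any atom with exactly two total connections (bonds + H).
Check the 20 heavy atoms by environment: 1× o (aromatic, X2) → match; 16× c (aromatic, X3) → no; 2× C (X3) → no; 1× O (X2) → match.
Summing the matching environments: 1 + 1 = 2 matching atoms.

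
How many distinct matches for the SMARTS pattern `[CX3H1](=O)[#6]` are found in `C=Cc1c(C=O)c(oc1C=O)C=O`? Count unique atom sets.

[CX3H1](=O)[#6] is the SMARTS for an aldehyde: an sp2 carbon with one H, double-bonded to O and single-bonded to carbon.
The molecule carries 3 separate instances of an aldehyde (-CHO) meeting every constraint; each maps to a distinct set of atoms, giving 3 matches.

3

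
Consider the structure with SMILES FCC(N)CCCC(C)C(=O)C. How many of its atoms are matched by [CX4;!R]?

The query [CX4;!R] means: aliphatic carbon with four total connections, not in a ring.
Check the 12 heavy atoms by environment: 8× C (X4, acyclic) → match; 1× F (X1, acyclic) → no; 1× N (X3, acyclic) → no; 1× C (X3, acyclic) → no; 1× O (X1, acyclic) → no.
That gives 8 matching atoms.

8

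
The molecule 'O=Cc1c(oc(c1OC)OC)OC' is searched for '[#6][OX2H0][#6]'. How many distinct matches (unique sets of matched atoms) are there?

[#6][OX2H0][#6] is the SMARTS for an ether: an aliphatic oxygen bridging two carbons with no H on the oxygen.
The molecule carries 3 separate instances of a methoxy ether (-OCH3) meeting every constraint; each maps to a distinct set of atoms, giving 3 matches.

3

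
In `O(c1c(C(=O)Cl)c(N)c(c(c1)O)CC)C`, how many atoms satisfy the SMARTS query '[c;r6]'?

The query [c;r6] means: aromatic carbon that belongs to a six-membered ring.
Check the 15 heavy atoms by environment: 6× c (aromatic, in 6-ring) → match; 1× N (acyclic) → no; 4× C (acyclic) → no; 3× O (acyclic) → no; 1× Cl (acyclic) → no.
That gives 6 matching atoms.

6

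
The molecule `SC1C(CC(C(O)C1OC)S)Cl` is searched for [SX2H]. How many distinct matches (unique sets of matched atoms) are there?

2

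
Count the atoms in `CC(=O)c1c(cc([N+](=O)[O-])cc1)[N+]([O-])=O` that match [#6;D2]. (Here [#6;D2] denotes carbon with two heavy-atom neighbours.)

3

The query [#6;D2] means: any carbon bonded to exactly two heavy atoms.
Check the 15 heavy atoms by environment: 3× c (aromatic, D3) → no; 3× c (aromatic, D2) → match; 2× N (charge +1, D3) → no; 2× O (charge -1, D1) → no; 3× O (D1) → no; 1× C (D3) → no; 1× C (D1) → no.
That gives 3 matching atoms.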